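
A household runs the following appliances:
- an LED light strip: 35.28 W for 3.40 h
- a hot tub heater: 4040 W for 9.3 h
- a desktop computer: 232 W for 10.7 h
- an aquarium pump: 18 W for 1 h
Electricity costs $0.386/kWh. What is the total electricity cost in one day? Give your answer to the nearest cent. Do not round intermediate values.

LED light strip: 35.28 W × 3.40 h = 120 Wh = 0.12 kWh
hot tub heater: 4040 W × 9.3 h = 37,572 Wh = 37.57 kWh
desktop computer: 232 W × 10.7 h = 2,482 Wh = 2.482 kWh
aquarium pump: 18 W × 1 h = 18 Wh = 0.018 kWh
Total energy = 0.12 + 37.57 + 2.482 + 0.018 = 40.19 kWh
Cost = 40.19 kWh × $0.386 = $15.51

$15.51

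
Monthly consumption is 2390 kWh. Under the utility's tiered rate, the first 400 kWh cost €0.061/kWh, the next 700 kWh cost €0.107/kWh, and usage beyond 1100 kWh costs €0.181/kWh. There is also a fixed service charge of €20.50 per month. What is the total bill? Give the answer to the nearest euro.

€353

First 400 kWh × €0.061 = €24.40
Next 700 kWh × €0.107 = €74.90
Remaining 1290 kWh × €0.181 = €233.49
Energy charge = €332.79; + service €20.50 = €353.29 ≈ €353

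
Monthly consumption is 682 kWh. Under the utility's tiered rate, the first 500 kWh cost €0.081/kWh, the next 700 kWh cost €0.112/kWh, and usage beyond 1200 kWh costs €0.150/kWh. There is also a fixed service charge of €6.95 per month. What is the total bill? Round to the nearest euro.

€68

First 500 kWh × €0.081 = €40.50
Next 182 kWh × €0.112 = €20.38
Remaining tier: 0 kWh (not reached)
Energy charge = €60.88; + service €6.95 = €67.83 ≈ €68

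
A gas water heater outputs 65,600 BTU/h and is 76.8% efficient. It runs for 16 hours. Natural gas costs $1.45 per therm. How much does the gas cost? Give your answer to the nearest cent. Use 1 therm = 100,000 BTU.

$19.82

Heat delivered = 65,600 BTU/h × 16 h = 1,049,600 BTU
Gas input = 1,049,600 / 0.768 = 1,366,667 BTU
= 1,366,667 / 100,000 = 13.67 therm
Cost = 13.67 × $1.45/therm = $19.82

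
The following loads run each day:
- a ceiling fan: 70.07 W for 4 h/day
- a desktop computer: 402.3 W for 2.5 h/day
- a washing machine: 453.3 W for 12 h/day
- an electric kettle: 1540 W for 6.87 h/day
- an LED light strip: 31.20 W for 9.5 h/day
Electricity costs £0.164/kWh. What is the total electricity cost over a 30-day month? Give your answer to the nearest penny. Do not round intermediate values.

£86.60

ceiling fan: 70.07 W × 4 h × 30 d = 8,408 Wh = 8.408 kWh
desktop computer: 402.3 W × 2.5 h × 30 d = 30,172 Wh = 30.17 kWh
washing machine: 453.3 W × 12 h × 30 d = 163,188 Wh = 163.2 kWh
electric kettle: 1540 W × 6.87 h × 30 d = 317,394 Wh = 317.4 kWh
LED light strip: 31.20 W × 9.5 h × 30 d = 8,892 Wh = 8.892 kWh
Total energy = 8.408 + 30.17 + 163.2 + 317.4 + 8.892 = 528.1 kWh
Cost = 528.1 kWh × £0.164 = £86.60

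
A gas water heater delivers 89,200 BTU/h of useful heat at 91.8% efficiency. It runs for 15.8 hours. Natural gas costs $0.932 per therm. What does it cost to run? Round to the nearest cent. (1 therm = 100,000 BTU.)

$14.31

Heat delivered = 89,200 BTU/h × 15.8 h = 1,409,360 BTU
Gas input = 1,409,360 / 0.918 = 1,535,251 BTU
= 1,535,251 / 100,000 = 15.35 therm
Cost = 15.35 × $0.932/therm = $14.31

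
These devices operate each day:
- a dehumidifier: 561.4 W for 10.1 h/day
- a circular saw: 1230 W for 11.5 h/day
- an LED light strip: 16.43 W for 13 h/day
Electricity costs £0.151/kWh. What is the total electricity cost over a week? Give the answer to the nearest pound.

£21

dehumidifier: 561.4 W × 10.1 h × 7 d = 39,691 Wh = 39.69 kWh
circular saw: 1230 W × 11.5 h × 7 d = 99,015 Wh = 99.02 kWh
LED light strip: 16.43 W × 13 h × 7 d = 1,495 Wh = 1.495 kWh
Total energy = 39.69 + 99.02 + 1.495 = 140.2 kWh
Cost = 140.2 kWh × £0.151 = £21.17 ≈ £21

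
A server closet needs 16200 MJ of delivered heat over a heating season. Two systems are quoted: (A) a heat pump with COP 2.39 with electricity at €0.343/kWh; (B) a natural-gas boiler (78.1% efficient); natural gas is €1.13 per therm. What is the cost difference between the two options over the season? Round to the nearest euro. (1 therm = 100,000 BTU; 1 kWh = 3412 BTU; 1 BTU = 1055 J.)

€424

Heat load = 16200 MJ = 16,200,000,000 J / 1055 = 15,355,450 BTU
Gas: input = 15,355,450 / 0.781 = 19,661,268 BTU = 196.6 therm → 196.6 × €1.13 = €222.17
Heat pump: 15,355,450 BTU / 3412 = 4,500 kWh heat; / 2.39 = 1,883 kWh in → × €0.343 = €645.88
Difference = |€222.17 − €645.88| = €423.70 ≈ €424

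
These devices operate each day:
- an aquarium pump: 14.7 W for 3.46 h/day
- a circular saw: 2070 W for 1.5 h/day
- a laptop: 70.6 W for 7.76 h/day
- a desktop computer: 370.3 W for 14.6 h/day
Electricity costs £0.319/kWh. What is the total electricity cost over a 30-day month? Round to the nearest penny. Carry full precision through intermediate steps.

£87.18

aquarium pump: 14.7 W × 3.46 h × 30 d = 1,526 Wh = 1.526 kWh
circular saw: 2070 W × 1.5 h × 30 d = 93,150 Wh = 93.15 kWh
laptop: 70.6 W × 7.76 h × 30 d = 16,436 Wh = 16.44 kWh
desktop computer: 370.3 W × 14.6 h × 30 d = 162,191 Wh = 162.2 kWh
Total energy = 1.526 + 93.15 + 16.44 + 162.2 = 273.3 kWh
Cost = 273.3 kWh × £0.319 = £87.18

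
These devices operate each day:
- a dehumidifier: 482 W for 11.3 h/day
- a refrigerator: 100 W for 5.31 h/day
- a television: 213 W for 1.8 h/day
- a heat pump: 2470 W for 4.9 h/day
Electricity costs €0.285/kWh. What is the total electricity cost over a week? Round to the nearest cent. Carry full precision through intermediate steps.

€36.84

dehumidifier: 482 W × 11.3 h × 7 d = 38,126 Wh = 38.13 kWh
refrigerator: 100 W × 5.31 h × 7 d = 3,717 Wh = 3.717 kWh
television: 213 W × 1.8 h × 7 d = 2,684 Wh = 2.684 kWh
heat pump: 2470 W × 4.9 h × 7 d = 84,721 Wh = 84.72 kWh
Total energy = 38.13 + 3.717 + 2.684 + 84.72 = 129.2 kWh
Cost = 129.2 kWh × €0.285 = €36.84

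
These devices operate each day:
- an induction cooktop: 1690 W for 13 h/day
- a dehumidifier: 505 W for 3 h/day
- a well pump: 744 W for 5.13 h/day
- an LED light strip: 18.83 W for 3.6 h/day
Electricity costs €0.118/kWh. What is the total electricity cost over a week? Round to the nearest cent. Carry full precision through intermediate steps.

€22.61

induction cooktop: 1690 W × 13 h × 7 d = 153,790 Wh = 153.8 kWh
dehumidifier: 505 W × 3 h × 7 d = 10,605 Wh = 10.61 kWh
well pump: 744 W × 5.13 h × 7 d = 26,717 Wh = 26.72 kWh
LED light strip: 18.83 W × 3.6 h × 7 d = 475 Wh = 0.4745 kWh
Total energy = 153.8 + 10.61 + 26.72 + 0.4745 = 191.6 kWh
Cost = 191.6 kWh × €0.118 = €22.61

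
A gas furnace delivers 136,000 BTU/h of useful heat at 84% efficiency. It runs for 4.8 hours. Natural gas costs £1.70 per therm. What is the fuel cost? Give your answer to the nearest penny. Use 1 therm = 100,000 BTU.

Heat delivered = 136,000 BTU/h × 4.8 h = 652,800 BTU
Gas input = 652,800 / 0.84 = 777,143 BTU
= 777,143 / 100,000 = 7.771 therm
Cost = 7.771 × £1.70/therm = £13.21

£13.21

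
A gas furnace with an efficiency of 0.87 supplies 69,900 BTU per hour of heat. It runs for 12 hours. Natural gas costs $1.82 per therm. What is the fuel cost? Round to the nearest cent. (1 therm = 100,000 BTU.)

Heat delivered = 69,900 BTU/h × 12 h = 838,800 BTU
Gas input = 838,800 / 0.87 = 964,138 BTU
= 964,138 / 100,000 = 9.641 therm
Cost = 9.641 × $1.82/therm = $17.55

$17.55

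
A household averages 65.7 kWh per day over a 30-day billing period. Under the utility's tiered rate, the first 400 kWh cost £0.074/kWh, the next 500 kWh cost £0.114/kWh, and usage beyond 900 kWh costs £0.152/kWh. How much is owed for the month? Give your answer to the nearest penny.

£249.39

Usage = 65.7 kWh/day × 30 days = 1971 kWh
First 400 kWh × £0.074 = £29.60
Next 500 kWh × £0.114 = £57.00
Remaining 1071 kWh × £0.152 = £162.79
Total = £249.39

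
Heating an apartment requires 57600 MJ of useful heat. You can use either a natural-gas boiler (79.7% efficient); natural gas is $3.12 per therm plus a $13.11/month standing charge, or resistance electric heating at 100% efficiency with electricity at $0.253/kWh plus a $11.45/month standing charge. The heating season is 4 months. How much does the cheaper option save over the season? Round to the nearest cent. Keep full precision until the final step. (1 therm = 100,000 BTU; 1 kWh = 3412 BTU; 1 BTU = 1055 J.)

$1904.44

Heat load = 57600 MJ = 57,600,000,000 J / 1055 = 54,597,156 BTU
Gas: input = 54,597,156 / 0.797 = 68,503,333 BTU = 685 therm → 685 × $3.12 = $2,137.30; + 4 × $13.11 standing = $2,189.74
Electric: 54,597,156 BTU / 3412 = 16,000 kWh → × $0.253 = $4,048.38; + 4 × $11.45 standing = $4,094.18
Difference = |$2,189.74 − $4,094.18| = $1,904.44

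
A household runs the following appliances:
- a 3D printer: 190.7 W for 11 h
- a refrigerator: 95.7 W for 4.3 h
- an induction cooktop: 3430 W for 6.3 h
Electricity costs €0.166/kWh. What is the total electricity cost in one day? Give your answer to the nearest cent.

3D printer: 190.7 W × 11 h = 2,098 Wh = 2.098 kWh
refrigerator: 95.7 W × 4.3 h = 412 Wh = 0.4115 kWh
induction cooktop: 3430 W × 6.3 h = 21,609 Wh = 21.61 kWh
Total energy = 2.098 + 0.4115 + 21.61 = 24.12 kWh
Cost = 24.12 kWh × €0.166 = €4.00

€4.00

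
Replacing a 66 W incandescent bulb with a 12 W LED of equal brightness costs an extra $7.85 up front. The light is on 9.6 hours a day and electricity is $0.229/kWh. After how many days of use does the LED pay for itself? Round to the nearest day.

Power saved = 66 − 12 = 54 W
Daily energy saved = 54 W × 9.6 h = 518.4 Wh = 0.5184 kWh
Daily savings = 0.5184 × $0.229 = $0.1187
Payback = $7.85 / $0.1187 per day = 66.13 days

66 days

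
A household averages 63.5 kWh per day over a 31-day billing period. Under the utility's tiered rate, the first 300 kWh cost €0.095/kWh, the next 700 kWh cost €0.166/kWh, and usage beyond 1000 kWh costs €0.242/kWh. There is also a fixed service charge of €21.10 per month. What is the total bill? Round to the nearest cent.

€400.18

Usage = 63.5 kWh/day × 31 days = 1968.5 kWh
First 300 kWh × €0.095 = €28.50
Next 700 kWh × €0.166 = €116.20
Remaining 968.5 kWh × €0.242 = €234.38
Energy charge = €379.08; + service €21.10 = €400.18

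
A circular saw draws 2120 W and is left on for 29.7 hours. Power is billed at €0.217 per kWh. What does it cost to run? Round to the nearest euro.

Energy = 2120 W × 29.7 h = 62,964 Wh = 62.96 kWh
Cost = 62.96 kWh × €0.217/kWh = €13.66 ≈ €14

€14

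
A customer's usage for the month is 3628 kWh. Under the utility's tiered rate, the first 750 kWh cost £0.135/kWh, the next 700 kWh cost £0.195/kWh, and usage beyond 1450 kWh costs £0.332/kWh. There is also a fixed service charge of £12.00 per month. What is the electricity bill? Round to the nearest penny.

£972.85

First 750 kWh × £0.135 = £101.25
Next 700 kWh × £0.195 = £136.50
Remaining 2178 kWh × £0.332 = £723.10
Energy charge = £960.85; + service £12.00 = £972.85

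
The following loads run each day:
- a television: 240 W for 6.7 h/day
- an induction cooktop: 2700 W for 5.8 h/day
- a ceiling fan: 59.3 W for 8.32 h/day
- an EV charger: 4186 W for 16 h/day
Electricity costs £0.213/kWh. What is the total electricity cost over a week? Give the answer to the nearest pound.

£126

television: 240 W × 6.7 h × 7 d = 11,256 Wh = 11.26 kWh
induction cooktop: 2700 W × 5.8 h × 7 d = 109,620 Wh = 109.6 kWh
ceiling fan: 59.3 W × 8.32 h × 7 d = 3,454 Wh = 3.454 kWh
EV charger: 4186 W × 16 h × 7 d = 468,832 Wh = 468.8 kWh
Total energy = 11.26 + 109.6 + 3.454 + 468.8 = 593.2 kWh
Cost = 593.2 kWh × £0.213 = £126.34 ≈ £126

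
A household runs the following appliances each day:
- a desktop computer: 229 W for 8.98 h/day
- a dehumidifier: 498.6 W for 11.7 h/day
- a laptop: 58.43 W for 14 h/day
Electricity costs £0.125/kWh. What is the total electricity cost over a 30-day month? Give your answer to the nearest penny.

desktop computer: 229 W × 8.98 h × 30 d = 61,693 Wh = 61.69 kWh
dehumidifier: 498.6 W × 11.7 h × 30 d = 175,009 Wh = 175 kWh
laptop: 58.43 W × 14 h × 30 d = 24,541 Wh = 24.54 kWh
Total energy = 61.69 + 175 + 24.54 = 261.2 kWh
Cost = 261.2 kWh × £0.125 = £32.66

£32.66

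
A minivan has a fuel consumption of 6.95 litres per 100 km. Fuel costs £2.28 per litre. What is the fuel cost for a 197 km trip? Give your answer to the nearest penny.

Fuel = 6.95 L/100 km × 197 km / 100 = 13.69 L
Cost = 13.69 L × £2.28/L = £31.22

£31.22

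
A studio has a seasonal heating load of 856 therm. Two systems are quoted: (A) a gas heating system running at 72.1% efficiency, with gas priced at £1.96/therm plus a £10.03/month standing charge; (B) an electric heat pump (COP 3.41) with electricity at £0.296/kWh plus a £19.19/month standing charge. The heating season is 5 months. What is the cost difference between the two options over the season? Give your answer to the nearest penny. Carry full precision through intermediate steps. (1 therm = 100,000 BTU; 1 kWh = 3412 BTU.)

Heat load = 856 therm × 100,000 = 85,600,000 BTU
Gas: input = 85,600,000 / 0.721 = 118,723,994 BTU = 1,187 therm → 1,187 × £1.96 = £2,326.99; + 5 × £10.03 standing = £2,377.14
Heat pump: 85,600,000 BTU / 3412 = 25,090 kWh heat; / 3.41 = 7,357 kWh in → × £0.296 = £2,177.72; + 5 × £19.19 standing = £2,273.67
Difference = |£2,377.14 − £2,273.67| = £103.47

£103.47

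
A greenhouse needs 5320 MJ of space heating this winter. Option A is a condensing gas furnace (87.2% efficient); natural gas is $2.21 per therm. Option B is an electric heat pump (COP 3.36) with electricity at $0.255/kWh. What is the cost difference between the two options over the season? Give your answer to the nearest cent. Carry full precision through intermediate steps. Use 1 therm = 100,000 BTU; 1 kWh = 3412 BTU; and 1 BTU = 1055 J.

Heat load = 5320 MJ = 5,320,000,000 J / 1055 = 5,042,654 BTU
Gas: input = 5,042,654 / 0.872 = 5,782,860 BTU = 57.83 therm → 57.83 × $2.21 = $127.80
Heat pump: 5,042,654 BTU / 3412 = 1,478 kWh heat; / 3.36 = 439.9 kWh in → × $0.255 = $112.16
Difference = |$127.80 − $112.16| = $15.64

$15.64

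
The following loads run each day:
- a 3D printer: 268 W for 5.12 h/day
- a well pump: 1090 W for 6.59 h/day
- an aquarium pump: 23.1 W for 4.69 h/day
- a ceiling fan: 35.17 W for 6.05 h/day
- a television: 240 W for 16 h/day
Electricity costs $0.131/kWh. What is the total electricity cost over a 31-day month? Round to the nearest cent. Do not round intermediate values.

$51.64

3D printer: 268 W × 5.12 h × 31 d = 42,537 Wh = 42.54 kWh
well pump: 1090 W × 6.59 h × 31 d = 222,676 Wh = 222.7 kWh
aquarium pump: 23.1 W × 4.69 h × 31 d = 3,359 Wh = 3.359 kWh
ceiling fan: 35.17 W × 6.05 h × 31 d = 6,596 Wh = 6.596 kWh
television: 240 W × 16 h × 31 d = 119,040 Wh = 119 kWh
Total energy = 42.54 + 222.7 + 3.359 + 6.596 + 119 = 394.2 kWh
Cost = 394.2 kWh × $0.131 = $51.64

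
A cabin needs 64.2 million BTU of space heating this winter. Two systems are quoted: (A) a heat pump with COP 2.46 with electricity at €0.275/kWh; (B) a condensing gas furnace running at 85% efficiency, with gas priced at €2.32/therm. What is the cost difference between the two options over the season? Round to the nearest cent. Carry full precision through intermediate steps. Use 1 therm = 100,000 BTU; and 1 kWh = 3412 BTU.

Heat load = 64.2 × 10⁶ BTU = 64,200,000 BTU
Gas: input = 64,200,000 / 0.85 = 75,529,412 BTU = 755.3 therm → 755.3 × €2.32 = €1,752.28
Heat pump: 64,200,000 BTU / 3412 = 18,820 kWh heat; / 2.46 = 7,649 kWh in → × €0.275 = €2,103.41
Difference = |€1,752.28 − €2,103.41| = €351.13

€351.13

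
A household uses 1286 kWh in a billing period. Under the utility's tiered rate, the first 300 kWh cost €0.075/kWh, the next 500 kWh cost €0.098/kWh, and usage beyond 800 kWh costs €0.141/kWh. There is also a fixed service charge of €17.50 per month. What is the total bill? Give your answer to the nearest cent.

First 300 kWh × €0.075 = €22.50
Next 500 kWh × €0.098 = €49.00
Remaining 486 kWh × €0.141 = €68.53
Energy charge = €140.03; + service €17.50 = €157.53

€157.53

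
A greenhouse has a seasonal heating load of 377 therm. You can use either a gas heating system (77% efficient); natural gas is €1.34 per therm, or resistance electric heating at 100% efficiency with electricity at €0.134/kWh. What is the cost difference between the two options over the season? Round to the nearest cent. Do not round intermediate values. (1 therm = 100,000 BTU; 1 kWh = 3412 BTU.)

Heat load = 377 therm × 100,000 = 37,700,000 BTU
Gas: input = 37,700,000 / 0.77 = 48,961,039 BTU = 489.6 therm → 489.6 × €1.34 = €656.08
Electric: 37,700,000 BTU / 3412 = 11,050 kWh → × €0.134 = €1,480.60
Difference = |€656.08 − €1,480.60| = €824.52

€824.52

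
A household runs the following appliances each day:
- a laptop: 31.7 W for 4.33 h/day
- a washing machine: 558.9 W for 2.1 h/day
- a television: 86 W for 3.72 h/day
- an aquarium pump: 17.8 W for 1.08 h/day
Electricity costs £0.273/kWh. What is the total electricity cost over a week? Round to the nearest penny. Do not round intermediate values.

£3.15

laptop: 31.7 W × 4.33 h × 7 d = 961 Wh = 0.9608 kWh
washing machine: 558.9 W × 2.1 h × 7 d = 8,216 Wh = 8.216 kWh
television: 86 W × 3.72 h × 7 d = 2,239 Wh = 2.239 kWh
aquarium pump: 17.8 W × 1.08 h × 7 d = 135 Wh = 0.1346 kWh
Total energy = 0.9608 + 8.216 + 2.239 + 0.1346 = 11.55 kWh
Cost = 11.55 kWh × £0.273 = £3.15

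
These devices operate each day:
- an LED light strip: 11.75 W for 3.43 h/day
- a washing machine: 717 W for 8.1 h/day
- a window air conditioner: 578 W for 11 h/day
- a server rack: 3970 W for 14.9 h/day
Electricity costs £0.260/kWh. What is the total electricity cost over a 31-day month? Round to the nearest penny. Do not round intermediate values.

LED light strip: 11.75 W × 3.43 h × 31 d = 1,249 Wh = 1.249 kWh
washing machine: 717 W × 8.1 h × 31 d = 180,039 Wh = 180 kWh
window air conditioner: 578 W × 11 h × 31 d = 197,098 Wh = 197.1 kWh
server rack: 3970 W × 14.9 h × 31 d = 1,833,743 Wh = 1,834 kWh
Total energy = 1.249 + 180 + 197.1 + 1,834 = 2,212 kWh
Cost = 2,212 kWh × £0.260 = £575.15

£575.15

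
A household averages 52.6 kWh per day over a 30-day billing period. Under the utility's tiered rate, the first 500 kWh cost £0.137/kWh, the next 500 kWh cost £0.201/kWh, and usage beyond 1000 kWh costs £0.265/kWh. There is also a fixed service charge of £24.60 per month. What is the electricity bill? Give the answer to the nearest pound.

Usage = 52.6 kWh/day × 30 days = 1578 kWh
First 500 kWh × £0.137 = £68.50
Next 500 kWh × £0.201 = £100.50
Remaining 578 kWh × £0.265 = £153.17
Energy charge = £322.17; + service £24.60 = £346.77 ≈ £347

£347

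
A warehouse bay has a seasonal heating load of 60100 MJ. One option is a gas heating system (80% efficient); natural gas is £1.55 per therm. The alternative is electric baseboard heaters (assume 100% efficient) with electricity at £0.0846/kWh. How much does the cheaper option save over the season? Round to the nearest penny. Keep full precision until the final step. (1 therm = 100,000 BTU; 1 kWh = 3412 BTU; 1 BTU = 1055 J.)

Heat load = 60100 MJ = 60,100,000,000 J / 1055 = 56,966,825 BTU
Gas: input = 56,966,825 / 0.80 = 71,208,531 BTU = 712.1 therm → 712.1 × £1.55 = £1,103.73
Electric: 56,966,825 BTU / 3412 = 16,700 kWh → × £0.0846 = £1,412.48
Difference = |£1,103.73 − £1,412.48| = £308.75

£308.75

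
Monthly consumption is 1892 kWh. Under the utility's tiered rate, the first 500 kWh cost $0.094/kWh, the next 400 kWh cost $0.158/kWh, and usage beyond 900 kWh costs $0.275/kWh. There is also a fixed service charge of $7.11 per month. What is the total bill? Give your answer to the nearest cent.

First 500 kWh × $0.094 = $47.00
Next 400 kWh × $0.158 = $63.20
Remaining 992 kWh × $0.275 = $272.80
Energy charge = $383.00; + service $7.11 = $390.11

$390.11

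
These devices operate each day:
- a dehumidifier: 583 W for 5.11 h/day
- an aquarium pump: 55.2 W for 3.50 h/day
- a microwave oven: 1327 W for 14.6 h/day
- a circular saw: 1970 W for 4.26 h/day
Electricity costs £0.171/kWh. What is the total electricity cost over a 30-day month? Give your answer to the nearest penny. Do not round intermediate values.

£158.72

dehumidifier: 583 W × 5.11 h × 30 d = 89,374 Wh = 89.37 kWh
aquarium pump: 55.2 W × 3.50 h × 30 d = 5,796 Wh = 5.796 kWh
microwave oven: 1327 W × 14.6 h × 30 d = 581,226 Wh = 581.2 kWh
circular saw: 1970 W × 4.26 h × 30 d = 251,766 Wh = 251.8 kWh
Total energy = 89.37 + 5.796 + 581.2 + 251.8 = 928.2 kWh
Cost = 928.2 kWh × £0.171 = £158.72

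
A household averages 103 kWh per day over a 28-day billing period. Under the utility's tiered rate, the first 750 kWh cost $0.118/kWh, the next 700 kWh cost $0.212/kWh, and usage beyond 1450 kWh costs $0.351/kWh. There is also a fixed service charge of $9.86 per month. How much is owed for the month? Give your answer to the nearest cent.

$750.09

Usage = 103 kWh/day × 28 days = 2884 kWh
First 750 kWh × $0.118 = $88.50
Next 700 kWh × $0.212 = $148.40
Remaining 1434 kWh × $0.351 = $503.33
Energy charge = $740.23; + service $9.86 = $750.09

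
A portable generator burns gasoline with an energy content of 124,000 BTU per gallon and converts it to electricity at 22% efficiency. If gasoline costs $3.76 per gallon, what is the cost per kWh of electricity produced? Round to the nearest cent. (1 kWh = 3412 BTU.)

$0.47

Electrical output per gallon = 124,000 BTU × 0.22 / 3412 BTU/kWh = 7.995 kWh
Cost per kWh = $3.76 / 7.995 kWh = $0.470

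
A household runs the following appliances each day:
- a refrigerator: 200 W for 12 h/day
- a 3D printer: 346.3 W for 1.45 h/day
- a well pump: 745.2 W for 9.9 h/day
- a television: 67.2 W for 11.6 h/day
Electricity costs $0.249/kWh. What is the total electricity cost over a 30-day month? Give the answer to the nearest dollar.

$83

refrigerator: 200 W × 12 h × 30 d = 72,000 Wh = 72 kWh
3D printer: 346.3 W × 1.45 h × 30 d = 15,064 Wh = 15.06 kWh
well pump: 745.2 W × 9.9 h × 30 d = 221,324 Wh = 221.3 kWh
television: 67.2 W × 11.6 h × 30 d = 23,386 Wh = 23.39 kWh
Total energy = 72 + 15.06 + 221.3 + 23.39 = 331.8 kWh
Cost = 331.8 kWh × $0.249 = $82.61 ≈ $83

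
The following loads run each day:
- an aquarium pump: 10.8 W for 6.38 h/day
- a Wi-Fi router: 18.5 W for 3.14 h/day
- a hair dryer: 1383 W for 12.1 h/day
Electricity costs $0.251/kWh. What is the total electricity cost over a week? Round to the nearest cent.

$29.63

aquarium pump: 10.8 W × 6.38 h × 7 d = 482 Wh = 0.4823 kWh
Wi-Fi router: 18.5 W × 3.14 h × 7 d = 407 Wh = 0.4066 kWh
hair dryer: 1383 W × 12.1 h × 7 d = 117,140 Wh = 117.1 kWh
Total energy = 0.4823 + 0.4066 + 117.1 = 118 kWh
Cost = 118 kWh × $0.251 = $29.63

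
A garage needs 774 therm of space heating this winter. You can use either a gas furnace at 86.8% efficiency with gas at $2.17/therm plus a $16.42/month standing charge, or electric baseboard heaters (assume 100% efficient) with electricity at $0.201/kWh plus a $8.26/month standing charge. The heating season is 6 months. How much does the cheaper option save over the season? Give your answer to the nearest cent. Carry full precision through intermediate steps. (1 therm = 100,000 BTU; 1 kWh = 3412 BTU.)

$2575.65

Heat load = 774 therm × 100,000 = 77,400,000 BTU
Gas: input = 77,400,000 / 0.868 = 89,170,507 BTU = 891.7 therm → 891.7 × $2.17 = $1,935.00; + 6 × $16.42 standing = $2,033.52
Electric: 77,400,000 BTU / 3412 = 22,680 kWh → × $0.201 = $4,559.61; + 6 × $8.26 standing = $4,609.17
Difference = |$2,033.52 − $4,609.17| = $2,575.65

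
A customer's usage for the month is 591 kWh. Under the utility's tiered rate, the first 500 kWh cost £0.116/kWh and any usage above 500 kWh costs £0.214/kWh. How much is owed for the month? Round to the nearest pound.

First 500 kWh × £0.116 = £58.00
Remaining 91 kWh × £0.214 = £19.47
Total = £77.47 ≈ £77

£77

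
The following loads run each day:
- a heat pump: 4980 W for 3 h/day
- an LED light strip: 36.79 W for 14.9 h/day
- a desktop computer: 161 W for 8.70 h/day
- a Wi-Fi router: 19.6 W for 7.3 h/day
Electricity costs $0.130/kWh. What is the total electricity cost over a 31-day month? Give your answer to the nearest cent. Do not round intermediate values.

heat pump: 4980 W × 3 h × 31 d = 463,140 Wh = 463.1 kWh
LED light strip: 36.79 W × 14.9 h × 31 d = 16,993 Wh = 16.99 kWh
desktop computer: 161 W × 8.70 h × 31 d = 43,422 Wh = 43.42 kWh
Wi-Fi router: 19.6 W × 7.3 h × 31 d = 4,435 Wh = 4.435 kWh
Total energy = 463.1 + 16.99 + 43.42 + 4.435 = 528 kWh
Cost = 528 kWh × $0.130 = $68.64

$68.64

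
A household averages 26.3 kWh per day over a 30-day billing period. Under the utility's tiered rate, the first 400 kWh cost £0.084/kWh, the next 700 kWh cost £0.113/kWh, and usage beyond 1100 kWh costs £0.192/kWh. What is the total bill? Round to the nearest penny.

£77.56

Usage = 26.3 kWh/day × 30 days = 789 kWh
First 400 kWh × £0.084 = £33.60
Next 389 kWh × £0.113 = £43.96
Remaining tier: 0 kWh (not reached)
Total = £77.56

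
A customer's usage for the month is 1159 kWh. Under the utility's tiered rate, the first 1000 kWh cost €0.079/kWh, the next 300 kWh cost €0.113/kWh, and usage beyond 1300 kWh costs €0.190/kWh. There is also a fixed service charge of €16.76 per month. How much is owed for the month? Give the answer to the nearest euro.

€114

First 1000 kWh × €0.079 = €79.00
Next 159 kWh × €0.113 = €17.97
Remaining tier: 0 kWh (not reached)
Energy charge = €96.97; + service €16.76 = €113.73 ≈ €114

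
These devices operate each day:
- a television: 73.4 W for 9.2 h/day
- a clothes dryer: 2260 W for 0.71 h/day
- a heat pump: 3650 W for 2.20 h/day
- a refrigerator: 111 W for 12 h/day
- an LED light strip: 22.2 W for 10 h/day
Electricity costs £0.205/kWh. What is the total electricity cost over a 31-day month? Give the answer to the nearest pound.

£75

television: 73.4 W × 9.2 h × 31 d = 20,934 Wh = 20.93 kWh
clothes dryer: 2260 W × 0.71 h × 31 d = 49,743 Wh = 49.74 kWh
heat pump: 3650 W × 2.20 h × 31 d = 248,930 Wh = 248.9 kWh
refrigerator: 111 W × 12 h × 31 d = 41,292 Wh = 41.29 kWh
LED light strip: 22.2 W × 10 h × 31 d = 6,882 Wh = 6.882 kWh
Total energy = 20.93 + 49.74 + 248.9 + 41.29 + 6.882 = 367.8 kWh
Cost = 367.8 kWh × £0.205 = £75.39 ≈ £75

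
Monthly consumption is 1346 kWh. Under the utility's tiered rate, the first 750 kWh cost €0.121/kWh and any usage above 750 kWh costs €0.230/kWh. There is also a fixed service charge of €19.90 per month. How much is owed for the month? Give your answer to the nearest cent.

First 750 kWh × €0.121 = €90.75
Remaining 596 kWh × €0.230 = €137.08
Energy charge = €227.83; + service €19.90 = €247.73

€247.73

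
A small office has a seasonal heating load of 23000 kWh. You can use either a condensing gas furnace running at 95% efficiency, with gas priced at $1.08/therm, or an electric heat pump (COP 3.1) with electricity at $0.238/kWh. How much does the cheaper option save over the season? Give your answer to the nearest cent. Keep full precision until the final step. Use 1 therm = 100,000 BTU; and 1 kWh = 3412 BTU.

$873.66

Heat load = 23000 kWh × 3412 = 78,476,000 BTU
Gas: input = 78,476,000 / 0.95 = 82,606,316 BTU = 826.1 therm → 826.1 × $1.08 = $892.15
Heat pump: 78,476,000 BTU / 3412 = 23,000 kWh heat; / 3.1 = 7,419 kWh in → × $0.238 = $1,765.81
Difference = |$892.15 − $1,765.81| = $873.66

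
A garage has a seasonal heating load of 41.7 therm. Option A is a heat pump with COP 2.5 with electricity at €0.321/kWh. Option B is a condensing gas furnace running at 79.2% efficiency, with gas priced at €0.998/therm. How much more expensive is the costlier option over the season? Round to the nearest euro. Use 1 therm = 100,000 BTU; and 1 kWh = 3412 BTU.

€104

Heat load = 41.7 therm × 100,000 = 4,170,000 BTU
Gas: input = 4,170,000 / 0.792 = 5,265,152 BTU = 52.65 therm → 52.65 × €0.998 = €52.55
Heat pump: 4,170,000 BTU / 3412 = 1,222 kWh heat; / 2.5 = 488.9 kWh in → × €0.321 = €156.92
Difference = |€52.55 − €156.92| = €104.38 ≈ €104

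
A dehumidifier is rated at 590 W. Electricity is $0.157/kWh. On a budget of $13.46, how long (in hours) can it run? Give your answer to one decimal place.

Energy budget = $13.46 / $0.157 per kWh = 85.73 kWh = 85,732 Wh
Runtime = 85,732 Wh / 590 W = 145.3 h

145.3 h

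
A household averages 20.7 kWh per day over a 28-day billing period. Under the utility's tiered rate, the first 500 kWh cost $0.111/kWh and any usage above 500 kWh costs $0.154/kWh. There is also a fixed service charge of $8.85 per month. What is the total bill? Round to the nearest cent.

Usage = 20.7 kWh/day × 28 days = 579.6 kWh
First 500 kWh × $0.111 = $55.50
Remaining 79.6 kWh × $0.154 = $12.26
Energy charge = $67.76; + service $8.85 = $76.61

$76.61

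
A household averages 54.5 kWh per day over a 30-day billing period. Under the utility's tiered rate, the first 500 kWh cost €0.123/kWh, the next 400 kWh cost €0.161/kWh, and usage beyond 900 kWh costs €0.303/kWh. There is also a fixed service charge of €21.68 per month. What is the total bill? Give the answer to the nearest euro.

Usage = 54.5 kWh/day × 30 days = 1635 kWh
First 500 kWh × €0.123 = €61.50
Next 400 kWh × €0.161 = €64.40
Remaining 735 kWh × €0.303 = €222.70
Energy charge = €348.61; + service €21.68 = €370.29 ≈ €370

€370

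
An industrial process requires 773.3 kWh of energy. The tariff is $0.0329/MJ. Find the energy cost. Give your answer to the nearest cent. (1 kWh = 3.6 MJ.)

$91.59

773.3 kWh × (3.6 MJ/kWh) = 2,784 MJ
Cost = 2,784 MJ × $0.0329/MJ = $91.59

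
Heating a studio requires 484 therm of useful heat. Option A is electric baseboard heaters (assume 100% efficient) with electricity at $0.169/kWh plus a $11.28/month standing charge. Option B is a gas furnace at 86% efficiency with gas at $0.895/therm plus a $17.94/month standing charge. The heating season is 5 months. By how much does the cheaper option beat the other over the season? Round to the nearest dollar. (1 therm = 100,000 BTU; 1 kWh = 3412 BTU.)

Heat load = 484 therm × 100,000 = 48,400,000 BTU
Gas: input = 48,400,000 / 0.86 = 56,279,070 BTU = 562.8 therm → 562.8 × $0.895 = $503.70; + 5 × $17.94 standing = $593.40
Electric: 48,400,000 BTU / 3412 = 14,190 kWh → × $0.169 = $2,397.30; + 5 × $11.28 standing = $2,453.70
Difference = |$593.40 − $2,453.70| = $1,860.31 ≈ $1860

$1860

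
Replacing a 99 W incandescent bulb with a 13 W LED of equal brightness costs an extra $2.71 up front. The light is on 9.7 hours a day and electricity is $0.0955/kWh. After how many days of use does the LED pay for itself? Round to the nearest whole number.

Power saved = 99 − 13 = 86 W
Daily energy saved = 86 W × 9.7 h = 834.2 Wh = 0.8342 kWh
Daily savings = 0.8342 × $0.0955 = $0.0797
Payback = $2.71 / $0.0797 per day = 34.02 days

34 days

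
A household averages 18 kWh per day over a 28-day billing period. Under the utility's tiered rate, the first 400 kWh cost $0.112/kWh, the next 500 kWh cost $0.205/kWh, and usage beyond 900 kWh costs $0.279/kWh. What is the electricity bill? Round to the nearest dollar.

$66

Usage = 18 kWh/day × 28 days = 504 kWh
First 400 kWh × $0.112 = $44.80
Next 104 kWh × $0.205 = $21.32
Remaining tier: 0 kWh (not reached)
Total = $66.12 ≈ $66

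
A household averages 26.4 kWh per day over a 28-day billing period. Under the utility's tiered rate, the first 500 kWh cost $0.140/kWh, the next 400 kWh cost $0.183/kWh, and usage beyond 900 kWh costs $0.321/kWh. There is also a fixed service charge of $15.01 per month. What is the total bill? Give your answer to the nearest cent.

Usage = 26.4 kWh/day × 28 days = 739.2 kWh
First 500 kWh × $0.140 = $70.00
Next 239.2 kWh × $0.183 = $43.77
Remaining tier: 0 kWh (not reached)
Energy charge = $113.77; + service $15.01 = $128.78

$128.78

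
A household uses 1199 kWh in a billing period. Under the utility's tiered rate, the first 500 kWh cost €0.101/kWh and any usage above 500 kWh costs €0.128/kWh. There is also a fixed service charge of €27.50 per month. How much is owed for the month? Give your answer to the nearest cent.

€167.47

First 500 kWh × €0.101 = €50.50
Remaining 699 kWh × €0.128 = €89.47
Energy charge = €139.97; + service €27.50 = €167.47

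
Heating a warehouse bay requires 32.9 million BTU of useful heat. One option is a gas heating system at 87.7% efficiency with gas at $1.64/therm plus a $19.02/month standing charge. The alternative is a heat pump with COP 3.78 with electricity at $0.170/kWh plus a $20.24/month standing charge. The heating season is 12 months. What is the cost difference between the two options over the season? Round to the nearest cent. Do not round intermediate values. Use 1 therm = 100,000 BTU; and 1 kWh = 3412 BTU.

$166.94

Heat load = 32.9 × 10⁶ BTU = 32,900,000 BTU
Gas: input = 32,900,000 / 0.877 = 37,514,253 BTU = 375.1 therm → 375.1 × $1.64 = $615.23; + 12 × $19.02 standing = $843.47
Heat pump: 32,900,000 BTU / 3412 = 9,642 kWh heat; / 3.78 = 2,551 kWh in → × $0.170 = $433.65; + 12 × $20.24 standing = $676.53
Difference = |$843.47 − $676.53| = $166.94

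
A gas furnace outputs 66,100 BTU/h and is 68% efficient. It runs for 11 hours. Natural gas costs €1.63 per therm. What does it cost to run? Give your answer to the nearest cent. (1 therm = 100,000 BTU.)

Heat delivered = 66,100 BTU/h × 11 h = 727,100 BTU
Gas input = 727,100 / 0.68 = 1,069,265 BTU
= 1,069,265 / 100,000 = 10.69 therm
Cost = 10.69 × €1.63/therm = €17.43

€17.43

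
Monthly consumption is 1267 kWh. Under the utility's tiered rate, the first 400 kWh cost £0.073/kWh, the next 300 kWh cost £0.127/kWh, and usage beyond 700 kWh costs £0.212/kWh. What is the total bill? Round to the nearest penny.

£187.50

First 400 kWh × £0.073 = £29.20
Next 300 kWh × £0.127 = £38.10
Remaining 567 kWh × £0.212 = £120.20
Total = £187.50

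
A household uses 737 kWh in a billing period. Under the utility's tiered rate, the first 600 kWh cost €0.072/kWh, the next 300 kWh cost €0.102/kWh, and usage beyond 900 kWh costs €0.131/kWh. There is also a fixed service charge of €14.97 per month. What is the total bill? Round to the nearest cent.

First 600 kWh × €0.072 = €43.20
Next 137 kWh × €0.102 = €13.97
Remaining tier: 0 kWh (not reached)
Energy charge = €57.17; + service €14.97 = €72.14

€72.14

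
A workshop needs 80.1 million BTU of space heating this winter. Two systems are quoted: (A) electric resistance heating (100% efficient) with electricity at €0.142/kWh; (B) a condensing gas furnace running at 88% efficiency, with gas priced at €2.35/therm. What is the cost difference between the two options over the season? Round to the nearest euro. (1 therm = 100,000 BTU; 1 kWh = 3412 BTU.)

€1195

Heat load = 80.1 × 10⁶ BTU = 80,100,000 BTU
Gas: input = 80,100,000 / 0.88 = 91,022,727 BTU = 910.2 therm → 910.2 × €2.35 = €2,139.03
Electric: 80,100,000 BTU / 3412 = 23,480 kWh → × €0.142 = €3,333.59
Difference = |€2,139.03 − €3,333.59| = €1,194.55 ≈ €1195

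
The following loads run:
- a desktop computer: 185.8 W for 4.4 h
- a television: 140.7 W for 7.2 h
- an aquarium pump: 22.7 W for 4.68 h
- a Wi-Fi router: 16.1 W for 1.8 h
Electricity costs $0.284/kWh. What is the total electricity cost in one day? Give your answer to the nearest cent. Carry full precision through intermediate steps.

$0.56

desktop computer: 185.8 W × 4.4 h = 818 Wh = 0.8175 kWh
television: 140.7 W × 7.2 h = 1,013 Wh = 1.013 kWh
aquarium pump: 22.7 W × 4.68 h = 106 Wh = 0.1062 kWh
Wi-Fi router: 16.1 W × 1.8 h = 29 Wh = 0.02898 kWh
Total energy = 0.8175 + 1.013 + 0.1062 + 0.02898 = 1.966 kWh
Cost = 1.966 kWh × $0.284 = $0.56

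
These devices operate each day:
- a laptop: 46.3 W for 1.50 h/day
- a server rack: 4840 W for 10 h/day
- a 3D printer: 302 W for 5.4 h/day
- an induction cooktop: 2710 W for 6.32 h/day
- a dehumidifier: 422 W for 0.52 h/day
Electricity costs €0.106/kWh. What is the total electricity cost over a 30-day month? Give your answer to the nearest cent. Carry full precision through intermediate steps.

laptop: 46.3 W × 1.50 h × 30 d = 2,083 Wh = 2.083 kWh
server rack: 4840 W × 10 h × 30 d = 1,452,000 Wh = 1,452 kWh
3D printer: 302 W × 5.4 h × 30 d = 48,924 Wh = 48.92 kWh
induction cooktop: 2710 W × 6.32 h × 30 d = 513,816 Wh = 513.8 kWh
dehumidifier: 422 W × 0.52 h × 30 d = 6,583 Wh = 6.583 kWh
Total energy = 2.083 + 1,452 + 48.92 + 513.8 + 6.583 = 2,023 kWh
Cost = 2,023 kWh × €0.106 = €214.48

€214.48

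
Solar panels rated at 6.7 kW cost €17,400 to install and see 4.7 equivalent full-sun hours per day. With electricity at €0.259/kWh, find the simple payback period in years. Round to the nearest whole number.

Daily generation = 6.7 kW × 4.7 h = 31.49 kWh
Annual generation = 31.49 × 365 = 11494 kWh
Annual savings = 11494 × €0.259 = €2,976.91
Payback = €17,400 / €2,976.91 = 5.84 years

6 years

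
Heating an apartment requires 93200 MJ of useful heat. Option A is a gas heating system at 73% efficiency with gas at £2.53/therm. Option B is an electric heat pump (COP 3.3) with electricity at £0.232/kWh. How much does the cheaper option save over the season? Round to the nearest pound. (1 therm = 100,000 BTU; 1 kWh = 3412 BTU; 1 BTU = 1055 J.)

Heat load = 93200 MJ = 93,200,000,000 J / 1055 = 88,341,232 BTU
Gas: input = 88,341,232 / 0.73 = 121,015,387 BTU = 1,210 therm → 1,210 × £2.53 = £3,061.69
Heat pump: 88,341,232 BTU / 3412 = 25,890 kWh heat; / 3.3 = 7,846 kWh in → × £0.232 = £1,820.24
Difference = |£3,061.69 − £1,820.24| = £1,241.45 ≈ £1241

£1241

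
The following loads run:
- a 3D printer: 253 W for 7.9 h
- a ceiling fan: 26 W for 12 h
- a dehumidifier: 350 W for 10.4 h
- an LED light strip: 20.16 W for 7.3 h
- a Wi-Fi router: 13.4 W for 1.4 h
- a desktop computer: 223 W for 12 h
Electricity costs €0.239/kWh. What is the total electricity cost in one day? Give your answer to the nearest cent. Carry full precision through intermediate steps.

3D printer: 253 W × 7.9 h = 1,999 Wh = 1.999 kWh
ceiling fan: 26 W × 12 h = 312 Wh = 0.312 kWh
dehumidifier: 350 W × 10.4 h = 3,640 Wh = 3.64 kWh
LED light strip: 20.16 W × 7.3 h = 147 Wh = 0.1472 kWh
Wi-Fi router: 13.4 W × 1.4 h = 19 Wh = 0.01876 kWh
desktop computer: 223 W × 12 h = 2,676 Wh = 2.676 kWh
Total energy = 1.999 + 0.312 + 3.64 + 0.1472 + 0.01876 + 2.676 = 8.793 kWh
Cost = 8.793 kWh × €0.239 = €2.10

€2.10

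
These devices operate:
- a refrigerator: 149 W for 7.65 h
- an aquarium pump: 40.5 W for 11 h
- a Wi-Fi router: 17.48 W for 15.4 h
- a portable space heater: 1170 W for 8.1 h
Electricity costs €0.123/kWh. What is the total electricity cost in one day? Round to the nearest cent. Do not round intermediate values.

€1.39

refrigerator: 149 W × 7.65 h = 1,140 Wh = 1.14 kWh
aquarium pump: 40.5 W × 11 h = 446 Wh = 0.4455 kWh
Wi-Fi router: 17.48 W × 15.4 h = 269 Wh = 0.2692 kWh
portable space heater: 1170 W × 8.1 h = 9,477 Wh = 9.477 kWh
Total energy = 1.14 + 0.4455 + 0.2692 + 9.477 = 11.33 kWh
Cost = 11.33 kWh × €0.123 = €1.39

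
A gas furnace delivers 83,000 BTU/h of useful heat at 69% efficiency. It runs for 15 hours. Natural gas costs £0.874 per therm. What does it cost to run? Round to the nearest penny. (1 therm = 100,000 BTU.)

Heat delivered = 83,000 BTU/h × 15 h = 1,245,000 BTU
Gas input = 1,245,000 / 0.69 = 1,804,348 BTU
= 1,804,348 / 100,000 = 18.04 therm
Cost = 18.04 × £0.874/therm = £15.77

£15.77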